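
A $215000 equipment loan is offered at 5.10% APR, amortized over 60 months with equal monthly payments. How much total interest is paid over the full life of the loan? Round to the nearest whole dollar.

$29,030

At 5.10% the monthly rate is 0.0042500, so the payment is 215,000 × 0.0042500 / (1 − 1.0042500^−60) = $4,067.17.
Total paid = 60 × $4,067.17 = $244,030.20; interest = $244,030.20 − $215,000 = $29,030.20.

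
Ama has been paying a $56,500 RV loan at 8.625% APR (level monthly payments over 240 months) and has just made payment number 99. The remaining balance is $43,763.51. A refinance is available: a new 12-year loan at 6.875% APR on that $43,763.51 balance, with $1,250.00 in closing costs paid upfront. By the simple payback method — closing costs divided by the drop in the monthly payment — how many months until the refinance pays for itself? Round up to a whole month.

Current payment = 56,500 × 8.625%/12 / (1 − (1+0.0071875)^−240) = $494.80.
Refinanced payment = 43,763.51 × 0.0057292 / (1 − (1+0.0057292)^−144) = $447.14.
Monthly savings = $494.80 − $447.14 = $47.66.
Break-even = $1,250.00 / $47.66 = 26.23 → 27 months.

27 months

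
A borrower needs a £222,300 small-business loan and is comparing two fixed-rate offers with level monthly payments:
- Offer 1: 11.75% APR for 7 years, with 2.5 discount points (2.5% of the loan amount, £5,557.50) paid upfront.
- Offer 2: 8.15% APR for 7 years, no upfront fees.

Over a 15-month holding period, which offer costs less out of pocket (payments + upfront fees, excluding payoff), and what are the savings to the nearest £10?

Offer 2 by £11,750

Offer 1: monthly rate = 11.75%/12 = 0.0097917; payment = 222,300 × 0.0097917 / (1 − (1+0.0097917)^−84) = £3,894.54.
Offer 2: at 8.15% the monthly rate is 0.0067917, so the payment is 222,300 × 0.0067917 / (1 − 1.0067917^−84) = £3,481.45.
Over 15 months: Offer 1 costs 15 × £3,894.54 + £5,557.50 = £63,975.60; Offer 2 costs 15 × £3,481.45 = £52,221.75.
Offer 2 is cheaper by £63,975.60 − £52,221.75 = £11,753.85.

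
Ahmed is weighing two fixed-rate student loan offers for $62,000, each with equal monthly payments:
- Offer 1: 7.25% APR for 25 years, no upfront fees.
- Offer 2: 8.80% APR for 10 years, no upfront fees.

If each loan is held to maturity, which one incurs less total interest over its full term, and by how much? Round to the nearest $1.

Offer 1: at 7.25% the monthly rate is 0.0060417, so the payment is 62,000 × 0.0060417 / (1 − 1.0060417^−300) = $448.14.
Total interest on Offer 1 = 300 × $448.14 − $62,000 = $72,442.00.
Offer 2: monthly rate = 8.8%/12 = 0.0073333; payment = 62,000 × 0.0073333 / (1 − (1+0.0073333)^−120) = $778.69.
Total interest on Offer 2 = 120 × $778.69 − $62,000 = $31,442.80.
Offer 2 is lower by $40,999.20.

Offer 2 by $40,999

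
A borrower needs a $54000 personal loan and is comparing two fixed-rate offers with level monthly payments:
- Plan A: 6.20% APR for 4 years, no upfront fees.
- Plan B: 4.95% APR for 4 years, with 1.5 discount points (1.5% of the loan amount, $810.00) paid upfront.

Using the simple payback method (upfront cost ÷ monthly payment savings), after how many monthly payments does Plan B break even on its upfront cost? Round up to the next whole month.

27 months

Plan A: monthly rate = 6.2%/12 = 0.0051667; payment = 54,000 × 0.0051667 / (1 − (1+0.0051667)^−48) = $1,273.15.
Plan B: monthly rate = 4.95%/12 = 0.0041250; payment = 54,000 × 0.0041250 / (1 − (1+0.0041250)^−48) = $1,242.36.
Monthly savings = $1,273.15 − $1,242.36 = $30.79.
Break-even = $810.00 / $30.79 = 26.31 → 27 months.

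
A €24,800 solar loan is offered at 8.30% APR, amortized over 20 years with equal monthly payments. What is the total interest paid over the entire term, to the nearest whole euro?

€26,102

Monthly rate = 8.3%/12 = 0.0069167; payment = 24,800 × 0.0069167 / (1 − (1+0.0069167)^−240) = €212.09.
Total paid = 240 × €212.09 = €50,901.60; interest = €50,901.60 − €24,800 = €26,101.60.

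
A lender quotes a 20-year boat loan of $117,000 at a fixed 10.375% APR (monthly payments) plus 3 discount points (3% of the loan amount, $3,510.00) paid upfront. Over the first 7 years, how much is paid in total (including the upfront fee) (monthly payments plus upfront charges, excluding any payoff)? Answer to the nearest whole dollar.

At 10.375% the monthly rate is 0.0086458, so the payment is 117,000 × 0.0086458 / (1 − 1.0086458^−240) = $1,158.30.
Total outlay = 84 × $1,158.30 + $3,510.00 = $100,807.20.

$100,807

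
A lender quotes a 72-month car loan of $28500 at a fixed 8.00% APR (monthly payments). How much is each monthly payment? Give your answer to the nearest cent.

At 8.00% the monthly rate is 0.0066667, so the payment is 28,500 × 0.0066667 / (1 − 1.0066667^−72) = $499.70.

$499.70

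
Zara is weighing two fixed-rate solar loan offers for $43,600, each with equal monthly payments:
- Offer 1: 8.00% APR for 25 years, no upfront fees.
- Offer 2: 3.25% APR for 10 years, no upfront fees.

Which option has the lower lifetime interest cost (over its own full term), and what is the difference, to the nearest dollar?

Offer 2 by $49,827

Offer 1: monthly rate = 8%/12 = 0.0066667; payment = 43,600 × 0.0066667 / (1 − (1+0.0066667)^−300) = $336.51.
Total interest on Offer 1 = 300 × $336.51 − $43,600 = $57,353.00.
Offer 2: at 3.25% the monthly rate is 0.0027083, so the payment is 43,600 × 0.0027083 / (1 − 1.0027083^−120) = $426.05.
Total interest on Offer 2 = 120 × $426.05 − $43,600 = $7,526.00.
Offer 2 is lower by $49,827.00.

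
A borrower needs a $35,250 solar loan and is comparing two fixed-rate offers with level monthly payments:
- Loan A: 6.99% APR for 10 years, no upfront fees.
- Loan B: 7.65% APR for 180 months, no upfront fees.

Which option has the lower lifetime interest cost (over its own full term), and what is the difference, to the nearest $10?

Loan A: at 6.99% the monthly rate is 0.0058250, so the payment is 35,250 × 0.0058250 / (1 − 1.0058250^−120) = $409.10.
Total interest on Loan A = 120 × $409.10 − $35,250 = $13,842.00.
Loan B: monthly rate = 7.65%/12 = 0.0063750; payment = 35,250 × 0.0063750 / (1 − (1+0.0063750)^−180) = $329.78.
Total interest on Loan B = 180 × $329.78 − $35,250 = $24,110.40.
Loan A is lower by $10,268.40.

Loan A by $10,270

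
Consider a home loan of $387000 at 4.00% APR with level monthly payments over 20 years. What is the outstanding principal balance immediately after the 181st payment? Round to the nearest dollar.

With monthly rate i = 4%/12 = 0.0033333, the balance after k of n payments is P · [(1+i)^n − (1+i)^k] / [(1+i)^n − 1].
(1+0.0033333)^240 = 2.22258209 and (1+0.0033333)^181 = 1.82636930, so the balance is 387,000 × (2.22258209 − 1.82636930) / (2.22258209 − 1) = $125,418.45.

$125,418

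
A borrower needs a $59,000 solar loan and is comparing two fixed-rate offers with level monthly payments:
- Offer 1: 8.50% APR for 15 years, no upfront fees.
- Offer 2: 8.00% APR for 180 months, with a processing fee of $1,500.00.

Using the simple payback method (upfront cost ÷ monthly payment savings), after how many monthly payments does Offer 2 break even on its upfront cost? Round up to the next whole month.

Offer 1: monthly rate = 8.5%/12 = 0.0070833; payment = 59,000 × 0.0070833 / (1 − (1+0.0070833)^−180) = $581.00.
Offer 2: monthly rate = 8%/12 = 0.0066667; payment = 59,000 × 0.0066667 / (1 − (1+0.0066667)^−180) = $563.83.
Monthly savings = $581.00 − $563.83 = $17.17.
Break-even = $1,500.00 / $17.17 = 87.36 → 88 months.

88 months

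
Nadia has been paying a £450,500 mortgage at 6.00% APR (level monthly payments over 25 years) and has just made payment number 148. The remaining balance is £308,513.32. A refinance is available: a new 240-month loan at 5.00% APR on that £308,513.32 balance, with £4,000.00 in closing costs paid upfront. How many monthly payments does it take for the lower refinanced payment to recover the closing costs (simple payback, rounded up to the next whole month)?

5 months

Current payment = 450,500 × 6%/12 / (1 − (1+0.0050000)^−300) = £2,902.58.
Refinanced payment = 308,513.32 × 0.0041667 / (1 − (1+0.0041667)^−240) = £2,036.05.
Monthly savings = £2,902.58 − £2,036.05 = £866.53.
Break-even = £4,000.00 / £866.53 = 4.62 → 5 months.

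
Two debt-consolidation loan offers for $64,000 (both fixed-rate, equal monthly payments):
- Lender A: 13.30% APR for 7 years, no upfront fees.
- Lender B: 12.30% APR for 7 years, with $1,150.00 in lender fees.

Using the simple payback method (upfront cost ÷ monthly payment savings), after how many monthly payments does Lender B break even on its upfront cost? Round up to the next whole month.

Lender A: at 13.30% the monthly rate is 0.0110833, so the payment is 64,000 × 0.0110833 / (1 − 1.0110833^−84) = $1,174.75.
Lender B: monthly rate = 12.3%/12 = 0.0102500; payment = 64,000 × 0.0102500 / (1 − (1+0.0102500)^−84) = $1,140.07.
Monthly savings = $1,174.75 − $1,140.07 = $34.68.
Break-even = $1,150.00 / $34.68 = 33.16 → 34 months.

34 months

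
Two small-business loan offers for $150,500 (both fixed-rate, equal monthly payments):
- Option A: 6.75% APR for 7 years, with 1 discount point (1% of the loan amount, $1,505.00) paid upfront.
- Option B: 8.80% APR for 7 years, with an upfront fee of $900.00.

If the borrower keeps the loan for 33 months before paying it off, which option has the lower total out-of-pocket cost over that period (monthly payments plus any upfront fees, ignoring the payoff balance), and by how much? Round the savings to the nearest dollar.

Option A: monthly rate = 6.75%/12 = 0.0056250; payment = 150,500 × 0.0056250 / (1 − (1+0.0056250)^−84) = $2,253.10.
Option B: monthly rate = 8.8%/12 = 0.0073333; payment = 150,500 × 0.0073333 / (1 − (1+0.0073333)^−84) = $2,406.16.
Over 33 months: Option A costs 33 × $2,253.10 + $1,505.00 = $75,857.30; Option B costs 33 × $2,406.16 + $900.00 = $80,303.28.
Option A is cheaper by $80,303.28 − $75,857.30 = $4,445.98.

Option A by $4,446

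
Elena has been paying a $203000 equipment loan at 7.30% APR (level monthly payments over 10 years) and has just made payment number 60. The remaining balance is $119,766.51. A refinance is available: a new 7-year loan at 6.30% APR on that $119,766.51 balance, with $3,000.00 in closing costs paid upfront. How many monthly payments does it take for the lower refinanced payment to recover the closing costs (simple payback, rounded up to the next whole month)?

5 months

Current payment = 203,000 × 7.3%/12 / (1 − (1+0.0060833)^−120) = $2,388.51.
Refinanced payment = 119,766.51 × 0.0052500 / (1 − (1+0.0052500)^−84) = $1,766.89.
Monthly savings = $2,388.51 − $1,766.89 = $621.62.
Break-even = $3,000.00 / $621.62 = 4.83 → 5 months.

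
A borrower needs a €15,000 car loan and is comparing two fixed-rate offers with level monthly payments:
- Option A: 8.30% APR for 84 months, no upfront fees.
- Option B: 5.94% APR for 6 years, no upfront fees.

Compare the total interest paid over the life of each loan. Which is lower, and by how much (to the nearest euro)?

Option A: monthly rate = 8.3%/12 = 0.0069167; payment = 15,000 × 0.0069167 / (1 − (1+0.0069167)^−84) = €236.04.
Total interest on Option A = 84 × €236.04 − €15,000 = €4,827.36.
Option B: monthly rate = 5.94%/12 = 0.0049500; payment = 15,000 × 0.0049500 / (1 − (1+0.0049500)^−72) = €248.17.
Total interest on Option B = 72 × €248.17 − €15,000 = €2,868.24.
Option B is lower by €1,959.12.

Option B by €1,959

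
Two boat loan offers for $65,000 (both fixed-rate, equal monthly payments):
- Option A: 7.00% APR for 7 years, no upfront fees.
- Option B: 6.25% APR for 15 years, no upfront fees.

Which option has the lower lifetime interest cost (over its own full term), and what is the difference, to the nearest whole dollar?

Option A by $17,912

Option A: at 7.00% the monthly rate is 0.0058333, so the payment is 65,000 × 0.0058333 / (1 − 1.0058333^−84) = $981.02.
Total interest on Option A = 84 × $981.02 − $65,000 = $17,405.68.
Option B: monthly rate = 6.25%/12 = 0.0052083; payment = 65,000 × 0.0052083 / (1 − (1+0.0052083)^−180) = $557.32.
Total interest on Option B = 180 × $557.32 − $65,000 = $35,317.60.
Option A is lower by $17,911.92.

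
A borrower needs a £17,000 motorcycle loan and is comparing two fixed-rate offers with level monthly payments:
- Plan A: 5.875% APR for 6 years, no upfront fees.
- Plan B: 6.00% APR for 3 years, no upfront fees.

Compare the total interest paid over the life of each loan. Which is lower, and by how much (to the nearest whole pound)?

Plan A: monthly rate = 5.875%/12 = 0.0048958; payment = 17,000 × 0.0048958 / (1 − (1+0.0048958)^−72) = £280.74.
Total interest on Plan A = 72 × £280.74 − £17,000 = £3,213.28.
Plan B: monthly rate = 6%/12 = 0.0050000; payment = 17,000 × 0.0050000 / (1 − (1+0.0050000)^−36) = £517.17.
Total interest on Plan B = 36 × £517.17 − £17,000 = £1,618.12.
Plan B is lower by £1,595.16.

Plan B by £1,595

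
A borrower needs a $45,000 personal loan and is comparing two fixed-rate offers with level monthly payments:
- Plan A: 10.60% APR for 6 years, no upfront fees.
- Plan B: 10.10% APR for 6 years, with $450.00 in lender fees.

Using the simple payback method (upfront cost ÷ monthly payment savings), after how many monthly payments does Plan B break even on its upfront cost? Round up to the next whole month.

Plan A: monthly rate = 10.6%/12 = 0.0088333; payment = 45,000 × 0.0088333 / (1 − (1+0.0088333)^−72) = $847.34.
Plan B: monthly rate = 10.1%/12 = 0.0084167; payment = 45,000 × 0.0084167 / (1 − (1+0.0084167)^−72) = $835.93.
Monthly savings = $847.34 − $835.93 = $11.41.
Break-even = $450.00 / $11.41 = 39.44 → 40 months.

40 months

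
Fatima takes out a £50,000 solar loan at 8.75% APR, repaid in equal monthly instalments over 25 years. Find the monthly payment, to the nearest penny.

At 8.75% the monthly rate is 0.0072917, so the payment is 50,000 × 0.0072917 / (1 − 1.0072917^−300) = £411.07.

£411.07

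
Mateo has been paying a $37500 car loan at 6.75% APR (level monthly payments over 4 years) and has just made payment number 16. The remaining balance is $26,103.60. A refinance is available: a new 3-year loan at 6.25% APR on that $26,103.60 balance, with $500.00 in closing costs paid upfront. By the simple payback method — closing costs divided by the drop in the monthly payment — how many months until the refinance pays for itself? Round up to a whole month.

6 months

Current payment = 37,500 × 6.75%/12 / (1 − (1+0.0056250)^−48) = $893.64.
Refinanced payment = 26,103.60 × 0.0052083 / (1 − (1+0.0052083)^−36) = $797.08.
Monthly savings = $893.64 − $797.08 = $96.56.
Break-even = $500.00 / $96.56 = 5.18 → 6 months.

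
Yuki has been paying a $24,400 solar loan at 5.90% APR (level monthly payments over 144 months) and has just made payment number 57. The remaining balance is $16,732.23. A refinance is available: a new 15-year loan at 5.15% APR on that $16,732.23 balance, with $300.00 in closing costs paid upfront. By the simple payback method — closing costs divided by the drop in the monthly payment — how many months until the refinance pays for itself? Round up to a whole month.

3 months

Current payment = 24,400 × 5.9%/12 / (1 − (1+0.0049167)^−144) = $236.85.
Refinanced payment = 16,732.23 × 0.0042917 / (1 − (1+0.0042917)^−180) = $133.63.
Monthly savings = $236.85 − $133.63 = $103.22.
Break-even = $300.00 / $103.22 = 2.91 → 3 months.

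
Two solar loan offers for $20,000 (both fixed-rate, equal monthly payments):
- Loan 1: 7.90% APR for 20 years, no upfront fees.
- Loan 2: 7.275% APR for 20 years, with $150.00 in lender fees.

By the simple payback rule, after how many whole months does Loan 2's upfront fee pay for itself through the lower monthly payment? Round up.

20 months

Loan 1: monthly rate = 7.9%/12 = 0.0065833; payment = 20,000 × 0.0065833 / (1 − (1+0.0065833)^−240) = $166.05.
Loan 2: at 7.275% the monthly rate is 0.0060625, so the payment is 20,000 × 0.0060625 / (1 − 1.0060625^−240) = $158.38.
Monthly savings = $166.05 − $158.38 = $7.67.
Break-even = $150.00 / $7.67 = 19.56 → 20 months.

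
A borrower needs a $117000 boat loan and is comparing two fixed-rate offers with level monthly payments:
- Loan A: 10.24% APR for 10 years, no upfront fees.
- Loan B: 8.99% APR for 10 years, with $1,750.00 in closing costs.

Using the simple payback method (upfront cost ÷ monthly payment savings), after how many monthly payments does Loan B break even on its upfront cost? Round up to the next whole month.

Loan A: monthly rate = 10.24%/12 = 0.0085333; payment = 117,000 × 0.0085333 / (1 − (1+0.0085333)^−120) = $1,561.75.
Loan B: at 8.99% the monthly rate is 0.0074917, so the payment is 117,000 × 0.0074917 / (1 − 1.0074917^−120) = $1,481.47.
Monthly savings = $1,561.75 − $1,481.47 = $80.28.
Break-even = $1,750.00 / $80.28 = 21.80 → 22 months.

22 months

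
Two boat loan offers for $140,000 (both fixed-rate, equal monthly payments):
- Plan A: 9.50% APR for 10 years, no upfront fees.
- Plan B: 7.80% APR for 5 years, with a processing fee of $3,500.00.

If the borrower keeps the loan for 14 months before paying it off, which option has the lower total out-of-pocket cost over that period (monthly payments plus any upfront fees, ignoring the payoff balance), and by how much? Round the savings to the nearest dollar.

Plan A by $17,692

Plan A: at 9.50% the monthly rate is 0.0079167, so the payment is 140,000 × 0.0079167 / (1 − 1.0079167^−120) = $1,811.57.
Plan B: at 7.80% the monthly rate is 0.0065000, so the payment is 140,000 × 0.0065000 / (1 − 1.0065000^−60) = $2,825.31.
Over 14 months: Plan A costs 14 × $1,811.57 = $25,361.98; Plan B costs 14 × $2,825.31 + $3,500.00 = $43,054.34.
Plan A is cheaper by $43,054.34 − $25,361.98 = $17,692.36.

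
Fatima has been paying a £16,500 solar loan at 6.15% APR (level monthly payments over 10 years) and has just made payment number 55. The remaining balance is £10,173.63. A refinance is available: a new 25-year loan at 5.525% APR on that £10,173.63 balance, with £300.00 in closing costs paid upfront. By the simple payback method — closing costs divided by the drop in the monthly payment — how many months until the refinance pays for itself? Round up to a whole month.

Current payment = 16,500 × 6.15%/12 / (1 − (1+0.0051250)^−120) = £184.43.
Refinanced payment = 10,173.63 × 0.0046042 / (1 − (1+0.0046042)^−300) = £62.63.
Monthly savings = £184.43 − £62.63 = £121.80.
Break-even = £300.00 / £121.80 = 2.46 → 3 months.

3 months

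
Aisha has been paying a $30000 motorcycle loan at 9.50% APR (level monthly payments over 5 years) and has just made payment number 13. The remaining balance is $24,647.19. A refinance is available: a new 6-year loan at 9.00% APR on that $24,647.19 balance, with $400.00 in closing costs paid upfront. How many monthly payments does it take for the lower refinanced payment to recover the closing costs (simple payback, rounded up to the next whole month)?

3 months

Current payment = 30,000 × 9.5%/12 / (1 − (1+0.0079167)^−60) = $630.06.
Refinanced payment = 24,647.19 × 0.0075000 / (1 − (1+0.0075000)^−72) = $444.28.
Monthly savings = $630.06 − $444.28 = $185.78.
Break-even = $400.00 / $185.78 = 2.15 → 3 months.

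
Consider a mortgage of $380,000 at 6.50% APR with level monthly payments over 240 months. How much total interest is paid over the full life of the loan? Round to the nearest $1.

At 6.50% the monthly rate is 0.0054167, so the payment is 380,000 × 0.0054167 / (1 − 1.0054167^−240) = $2,833.18.
Total paid = 240 × $2,833.18 = $679,963.20; interest = $679,963.20 − $380,000 = $299,963.20.

$299,963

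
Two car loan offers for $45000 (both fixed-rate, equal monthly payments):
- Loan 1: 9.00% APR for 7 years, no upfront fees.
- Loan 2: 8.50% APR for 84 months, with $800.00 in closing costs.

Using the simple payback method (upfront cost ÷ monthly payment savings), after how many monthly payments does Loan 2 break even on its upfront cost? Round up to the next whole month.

Loan 1: at 9.00% the monthly rate is 0.0075000, so the payment is 45,000 × 0.0075000 / (1 − 1.0075000^−84) = $724.01.
Loan 2: at 8.50% the monthly rate is 0.0070833, so the payment is 45,000 × 0.0070833 / (1 − 1.0070833^−84) = $712.64.
Monthly savings = $724.01 − $712.64 = $11.37.
Break-even = $800.00 / $11.37 = 70.36 → 71 months.

71 months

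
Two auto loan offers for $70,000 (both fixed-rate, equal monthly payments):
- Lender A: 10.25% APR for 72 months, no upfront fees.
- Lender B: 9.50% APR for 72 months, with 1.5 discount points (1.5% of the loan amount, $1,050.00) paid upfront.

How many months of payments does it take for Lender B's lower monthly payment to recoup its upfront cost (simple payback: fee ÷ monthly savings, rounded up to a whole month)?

Lender A: at 10.25% the monthly rate is 0.0085417, so the payment is 70,000 × 0.0085417 / (1 − 1.0085417^−72) = $1,305.65.
Lender B: monthly rate = 9.5%/12 = 0.0079167; payment = 70,000 × 0.0079167 / (1 − (1+0.0079167)^−72) = $1,279.23.
Monthly savings = $1,305.65 − $1,279.23 = $26.42.
Break-even = $1,050.00 / $26.42 = 39.74 → 40 months.

40 months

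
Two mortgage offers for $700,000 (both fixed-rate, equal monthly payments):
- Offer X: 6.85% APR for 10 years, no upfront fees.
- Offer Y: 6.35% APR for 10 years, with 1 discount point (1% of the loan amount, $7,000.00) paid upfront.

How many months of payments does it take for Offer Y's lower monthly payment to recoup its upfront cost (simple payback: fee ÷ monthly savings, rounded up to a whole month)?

40 months

Offer X: at 6.85% the monthly rate is 0.0057083, so the payment is 700,000 × 0.0057083 / (1 − 1.0057083^−120) = $8,073.58.
Offer Y: monthly rate = 6.35%/12 = 0.0052917; payment = 700,000 × 0.0052917 / (1 − (1+0.0052917)^−120) = $7,895.04.
Monthly savings = $8,073.58 − $7,895.04 = $178.54.
Break-even = $7,000.00 / $178.54 = 39.21 → 40 months.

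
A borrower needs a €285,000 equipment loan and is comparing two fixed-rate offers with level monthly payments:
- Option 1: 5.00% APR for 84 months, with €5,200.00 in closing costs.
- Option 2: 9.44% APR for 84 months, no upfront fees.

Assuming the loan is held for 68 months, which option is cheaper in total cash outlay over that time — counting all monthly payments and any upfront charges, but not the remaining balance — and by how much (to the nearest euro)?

Option 1 by €37,036

Option 1: monthly rate = 5%/12 = 0.0041667; payment = 285,000 × 0.0041667 / (1 − (1+0.0041667)^−84) = €4,028.16.
Option 2: at 9.44% the monthly rate is 0.0078667, so the payment is 285,000 × 0.0078667 / (1 − 1.0078667^−84) = €4,649.28.
Over 68 months: Option 1 costs 68 × €4,028.16 + €5,200.00 = €279,114.88; Option 2 costs 68 × €4,649.28 = €316,151.04.
Option 1 is cheaper by €316,151.04 − €279,114.88 = €37,036.16.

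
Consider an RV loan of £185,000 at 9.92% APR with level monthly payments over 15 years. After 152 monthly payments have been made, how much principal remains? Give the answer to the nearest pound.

With monthly rate i = 9.92%/12 = 0.0082667, the balance after k of n payments is P · [(1+i)^n − (1+i)^k] / [(1+i)^n − 1].
(1+0.0082667)^180 = 4.40122665 and (1+0.0082667)^152 = 3.49512139, so the balance is 185,000 × (4.40122665 − 3.49512139) / (4.40122665 − 1) = £49,285.01.

£49,285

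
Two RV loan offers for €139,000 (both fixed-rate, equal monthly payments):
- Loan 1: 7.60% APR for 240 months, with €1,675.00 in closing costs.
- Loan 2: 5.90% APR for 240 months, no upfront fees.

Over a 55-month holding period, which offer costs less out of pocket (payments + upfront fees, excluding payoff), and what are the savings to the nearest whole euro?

Loan 1: at 7.60% the monthly rate is 0.0063333, so the payment is 139,000 × 0.0063333 / (1 − 1.0063333^−240) = €1,128.29.
Loan 2: at 5.90% the monthly rate is 0.0049167, so the payment is 139,000 × 0.0049167 / (1 − 1.0049167^−240) = €987.84.
Over 55 months: Loan 1 costs 55 × €1,128.29 + €1,675.00 = €63,730.95; Loan 2 costs 55 × €987.84 = €54,331.20.
Loan 2 is cheaper by €63,730.95 − €54,331.20 = €9,399.75.

Loan 2 by €9,400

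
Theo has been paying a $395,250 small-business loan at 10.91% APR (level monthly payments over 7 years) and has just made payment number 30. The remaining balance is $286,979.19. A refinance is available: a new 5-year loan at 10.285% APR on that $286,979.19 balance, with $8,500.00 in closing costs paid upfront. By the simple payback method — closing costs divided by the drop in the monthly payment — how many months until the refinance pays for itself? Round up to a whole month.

14 months

Current payment = 395,250 × 10.91%/12 / (1 − (1+0.0090917)^−84) = $6,748.95.
Refinanced payment = 286,979.19 × 0.0085708 / (1 − (1+0.0085708)^−60) = $6,137.78.
Monthly savings = $6,748.95 − $6,137.78 = $611.17.
Break-even = $8,500.00 / $611.17 = 13.91 → 14 months.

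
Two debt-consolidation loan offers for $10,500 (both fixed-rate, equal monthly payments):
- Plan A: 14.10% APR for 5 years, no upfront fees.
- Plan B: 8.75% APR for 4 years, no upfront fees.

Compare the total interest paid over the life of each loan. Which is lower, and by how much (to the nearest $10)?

Plan A: at 14.10% the monthly rate is 0.0117500, so the payment is 10,500 × 0.0117500 / (1 − 1.0117500^−60) = $244.86.
Total interest on Plan A = 60 × $244.86 − $10,500 = $4,191.60.
Plan B: monthly rate = 8.75%/12 = 0.0072917; payment = 10,500 × 0.0072917 / (1 − (1+0.0072917)^−48) = $260.05.
Total interest on Plan B = 48 × $260.05 − $10,500 = $1,982.40.
Plan B is lower by $2,209.20.

Plan B by $2,210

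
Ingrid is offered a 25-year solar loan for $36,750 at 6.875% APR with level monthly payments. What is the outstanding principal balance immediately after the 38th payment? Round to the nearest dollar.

With monthly rate i = 6.875%/12 = 0.0057292, the balance after k of n payments is P · [(1+i)^n − (1+i)^k] / [(1+i)^n − 1].
(1+0.0057292)^300 = 5.55026249 and (1+0.0057292)^38 = 1.24245227, so the balance is 36,750 × (5.55026249 − 1.24245227) / (5.55026249 − 1) = $34,791.84.

$34,792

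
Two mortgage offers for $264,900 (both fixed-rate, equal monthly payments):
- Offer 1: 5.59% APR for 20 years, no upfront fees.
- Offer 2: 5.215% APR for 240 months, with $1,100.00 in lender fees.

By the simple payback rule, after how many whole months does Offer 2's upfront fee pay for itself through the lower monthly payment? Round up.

20 months

Offer 1: at 5.59% the monthly rate is 0.0046583, so the payment is 264,900 × 0.0046583 / (1 − 1.0046583^−240) = $1,835.71.
Offer 2: monthly rate = 5.215%/12 = 0.0043458; payment = 264,900 × 0.0043458 / (1 − (1+0.0043458)^−240) = $1,779.84.
Monthly savings = $1,835.71 − $1,779.84 = $55.87.
Break-even = $1,100.00 / $55.87 = 19.69 → 20 months.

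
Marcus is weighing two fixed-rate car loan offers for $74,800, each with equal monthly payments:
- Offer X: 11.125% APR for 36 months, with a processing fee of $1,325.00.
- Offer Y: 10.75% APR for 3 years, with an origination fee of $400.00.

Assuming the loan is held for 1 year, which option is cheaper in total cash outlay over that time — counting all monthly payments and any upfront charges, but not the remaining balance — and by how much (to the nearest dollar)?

Offer Y by $1,084

Offer X: monthly rate = 11.125%/12 = 0.0092708; payment = 74,800 × 0.0092708 / (1 − (1+0.0092708)^−36) = $2,453.29.
Offer Y: monthly rate = 10.75%/12 = 0.0089583; payment = 74,800 × 0.0089583 / (1 − (1+0.0089583)^−36) = $2,440.01.
Over 12 months: Offer X costs 12 × $2,453.29 + $1,325.00 = $30,764.48; Offer Y costs 12 × $2,440.01 + $400.00 = $29,680.12.
Offer Y is cheaper by $30,764.48 − $29,680.12 = $1,084.36.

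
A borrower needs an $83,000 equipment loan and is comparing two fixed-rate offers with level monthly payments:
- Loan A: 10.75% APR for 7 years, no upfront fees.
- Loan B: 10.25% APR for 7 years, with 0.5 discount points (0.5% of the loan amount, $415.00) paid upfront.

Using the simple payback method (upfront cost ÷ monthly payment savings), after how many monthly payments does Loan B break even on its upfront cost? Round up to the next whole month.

Loan A: at 10.75% the monthly rate is 0.0089583, so the payment is 83,000 × 0.0089583 / (1 − 1.0089583^−84) = $1,410.28.
Loan B: at 10.25% the monthly rate is 0.0085417, so the payment is 83,000 × 0.0085417 / (1 − 1.0085417^−84) = $1,388.64.
Monthly savings = $1,410.28 − $1,388.64 = $21.64.
Break-even = $415.00 / $21.64 = 19.18 → 20 months.

20 months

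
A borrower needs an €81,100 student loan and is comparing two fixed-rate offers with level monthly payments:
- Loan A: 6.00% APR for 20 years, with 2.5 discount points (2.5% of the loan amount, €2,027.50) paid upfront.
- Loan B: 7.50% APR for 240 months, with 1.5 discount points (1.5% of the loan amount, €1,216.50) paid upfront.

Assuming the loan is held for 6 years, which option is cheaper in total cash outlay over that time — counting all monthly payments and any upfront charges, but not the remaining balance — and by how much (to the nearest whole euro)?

Loan A by €4,395

Loan A: at 6.00% the monthly rate is 0.0050000, so the payment is 81,100 × 0.0050000 / (1 − 1.0050000^−240) = €581.03.
Loan B: at 7.50% the monthly rate is 0.0062500, so the payment is 81,100 × 0.0062500 / (1 − 1.0062500^−240) = €653.34.
Over 72 months: Loan A costs 72 × €581.03 + €2,027.50 = €43,861.66; Loan B costs 72 × €653.34 + €1,216.50 = €48,256.98.
Loan A is cheaper by €48,256.98 − €43,861.66 = €4,395.32.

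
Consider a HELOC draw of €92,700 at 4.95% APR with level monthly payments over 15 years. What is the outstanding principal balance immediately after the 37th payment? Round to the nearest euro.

€78,810

With monthly rate i = 4.95%/12 = 0.0041250, the balance after k of n payments is P · [(1+i)^n − (1+i)^k] / [(1+i)^n − 1].
(1+0.0041250)^180 = 2.09797542 and (1+0.0041250)^37 = 1.16452243, so the balance is 92,700 × (2.09797542 − 1.16452243) / (2.09797542 − 1) = €78,809.68.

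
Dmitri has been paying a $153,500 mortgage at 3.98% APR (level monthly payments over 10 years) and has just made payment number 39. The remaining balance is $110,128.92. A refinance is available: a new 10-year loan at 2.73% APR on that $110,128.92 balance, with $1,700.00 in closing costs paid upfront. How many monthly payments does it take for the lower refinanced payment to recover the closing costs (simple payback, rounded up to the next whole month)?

4 months

Current payment = 153,500 × 3.98%/12 / (1 − (1+0.0033167)^−120) = $1,552.65.
Refinanced payment = 110,128.92 × 0.0022750 / (1 − (1+0.0022750)^−120) = $1,049.74.
Monthly savings = $1,552.65 − $1,049.74 = $502.91.
Break-even = $1,700.00 / $502.91 = 3.38 → 4 months.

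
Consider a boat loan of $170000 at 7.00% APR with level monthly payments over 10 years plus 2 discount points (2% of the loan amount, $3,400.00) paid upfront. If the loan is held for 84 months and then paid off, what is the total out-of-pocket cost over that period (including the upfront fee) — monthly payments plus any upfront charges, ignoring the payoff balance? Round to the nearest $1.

$169,203

At 7.00% the monthly rate is 0.0058333, so the payment is 170,000 × 0.0058333 / (1 − 1.0058333^−120) = $1,973.84.
Total outlay = 84 × $1,973.84 + $3,400.00 = $169,202.56.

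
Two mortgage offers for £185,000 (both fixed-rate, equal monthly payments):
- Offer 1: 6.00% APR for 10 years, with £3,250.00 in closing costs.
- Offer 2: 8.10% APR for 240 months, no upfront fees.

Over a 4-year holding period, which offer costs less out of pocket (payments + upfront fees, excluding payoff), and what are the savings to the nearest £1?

Offer 2 by £27,007

Offer 1: monthly rate = 6%/12 = 0.0050000; payment = 185,000 × 0.0050000 / (1 − (1+0.0050000)^−120) = £2,053.88.
Offer 2: monthly rate = 8.1%/12 = 0.0067500; payment = 185,000 × 0.0067500 / (1 − (1+0.0067500)^−240) = £1,558.95.
Over 48 months: Offer 1 costs 48 × £2,053.88 + £3,250.00 = £101,836.24; Offer 2 costs 48 × £1,558.95 = £74,829.60.
Offer 2 is cheaper by £101,836.24 − £74,829.60 = £27,006.64.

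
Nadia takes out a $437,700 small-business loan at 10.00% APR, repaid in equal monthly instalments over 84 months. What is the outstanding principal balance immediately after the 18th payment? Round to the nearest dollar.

$367,735

With monthly rate i = 10%/12 = 0.0083333, the balance after k of n payments is P · [(1+i)^n − (1+i)^k] / [(1+i)^n − 1].
(1+0.0083333)^84 = 2.00792015 and (1+0.0083333)^18 = 1.16111233, so the balance is 437,700 × (2.00792015 − 1.16111233) / (2.00792015 − 1) = $367,735.26.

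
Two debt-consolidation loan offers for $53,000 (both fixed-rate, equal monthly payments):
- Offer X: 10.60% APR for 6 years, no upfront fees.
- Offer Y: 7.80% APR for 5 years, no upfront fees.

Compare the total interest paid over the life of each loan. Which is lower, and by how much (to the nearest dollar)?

Offer X: at 10.60% the monthly rate is 0.0088333, so the payment is 53,000 × 0.0088333 / (1 − 1.0088333^−72) = $997.98.
Total interest on Offer X = 72 × $997.98 − $53,000 = $18,854.56.
Offer Y: at 7.80% the monthly rate is 0.0065000, so the payment is 53,000 × 0.0065000 / (1 − 1.0065000^−60) = $1,069.58.
Total interest on Offer Y = 60 × $1,069.58 − $53,000 = $11,174.80.
Offer Y is lower by $7,679.76.

Offer Y by $7,680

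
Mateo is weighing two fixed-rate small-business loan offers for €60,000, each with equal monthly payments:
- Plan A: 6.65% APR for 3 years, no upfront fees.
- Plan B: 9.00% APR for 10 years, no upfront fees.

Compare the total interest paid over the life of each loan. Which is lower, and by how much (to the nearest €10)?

Plan A: at 6.65% the monthly rate is 0.0055417, so the payment is 60,000 × 0.0055417 / (1 − 1.0055417^−36) = €1,843.04.
Total interest on Plan A = 36 × €1,843.04 − €60,000 = €6,349.44.
Plan B: monthly rate = 9%/12 = 0.0075000; payment = 60,000 × 0.0075000 / (1 − (1+0.0075000)^−120) = €760.05.
Total interest on Plan B = 120 × €760.05 − €60,000 = €31,206.00.
Plan A is lower by €24,856.56.

Plan A by €24,860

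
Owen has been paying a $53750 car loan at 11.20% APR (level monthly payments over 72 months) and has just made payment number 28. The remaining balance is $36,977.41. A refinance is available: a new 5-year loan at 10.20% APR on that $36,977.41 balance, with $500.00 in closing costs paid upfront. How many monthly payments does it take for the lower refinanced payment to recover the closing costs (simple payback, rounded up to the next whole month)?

3 months

Current payment = 53,750 × 11.2%/12 / (1 − (1+0.0093333)^−72) = $1,028.60.
Refinanced payment = 36,977.41 × 0.0085000 / (1 − (1+0.0085000)^−60) = $789.30.
Monthly savings = $1,028.60 − $789.30 = $239.30.
Break-even = $500.00 / $239.30 = 2.09 → 3 months.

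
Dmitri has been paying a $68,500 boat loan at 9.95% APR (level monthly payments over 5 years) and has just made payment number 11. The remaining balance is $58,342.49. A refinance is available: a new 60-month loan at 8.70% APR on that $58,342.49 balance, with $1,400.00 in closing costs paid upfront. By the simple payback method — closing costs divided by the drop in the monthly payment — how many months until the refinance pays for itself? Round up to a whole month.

Current payment = 68,500 × 9.95%/12 / (1 − (1+0.0082917)^−60) = $1,453.74.
Refinanced payment = 58,342.49 × 0.0072500 / (1 − (1+0.0072500)^−60) = $1,202.62.
Monthly savings = $1,453.74 − $1,202.62 = $251.12.
Break-even = $1,400.00 / $251.12 = 5.58 → 6 months.

6 months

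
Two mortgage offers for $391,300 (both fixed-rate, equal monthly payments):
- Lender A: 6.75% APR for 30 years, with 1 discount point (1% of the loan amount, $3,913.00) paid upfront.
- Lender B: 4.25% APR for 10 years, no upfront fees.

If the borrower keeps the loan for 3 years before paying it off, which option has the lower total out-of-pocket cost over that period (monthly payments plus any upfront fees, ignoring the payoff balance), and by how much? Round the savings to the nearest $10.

Lender A by $49,020

Lender A: at 6.75% the monthly rate is 0.0056250, so the payment is 391,300 × 0.0056250 / (1 − 1.0056250^−360) = $2,537.96.
Lender B: at 4.25% the monthly rate is 0.0035417, so the payment is 391,300 × 0.0035417 / (1 − 1.0035417^−120) = $4,008.38.
Over 36 months: Lender A costs 36 × $2,537.96 + $3,913.00 = $95,279.56; Lender B costs 36 × $4,008.38 = $144,301.68.
Lender A is cheaper by $144,301.68 − $95,279.56 = $49,022.12.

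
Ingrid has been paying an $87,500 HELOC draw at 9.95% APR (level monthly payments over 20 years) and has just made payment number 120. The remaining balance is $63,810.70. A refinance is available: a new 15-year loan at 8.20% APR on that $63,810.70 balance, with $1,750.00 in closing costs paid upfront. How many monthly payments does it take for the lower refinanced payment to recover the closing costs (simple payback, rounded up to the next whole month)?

8 months

Current payment = 87,500 × 9.95%/12 / (1 − (1+0.0082917)^−240) = $841.50.
Refinanced payment = 63,810.70 × 0.0068333 / (1 − (1+0.0068333)^−180) = $617.20.
Monthly savings = $841.50 − $617.20 = $224.30.
Break-even = $1,750.00 / $224.30 = 7.80 → 8 months.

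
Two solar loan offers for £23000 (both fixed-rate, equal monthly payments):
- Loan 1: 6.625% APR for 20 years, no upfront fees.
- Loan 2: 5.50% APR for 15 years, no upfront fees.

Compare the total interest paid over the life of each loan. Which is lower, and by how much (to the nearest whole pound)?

Loan 2 by £7,736

Loan 1: monthly rate = 6.625%/12 = 0.0055208; payment = 23,000 × 0.0055208 / (1 − (1+0.0055208)^−240) = £173.18.
Total interest on Loan 1 = 240 × £173.18 − £23,000 = £18,563.20.
Loan 2: monthly rate = 5.5%/12 = 0.0045833; payment = 23,000 × 0.0045833 / (1 − (1+0.0045833)^−180) = £187.93.
Total interest on Loan 2 = 180 × £187.93 − £23,000 = £10,827.40.
Loan 2 is lower by £7,735.80.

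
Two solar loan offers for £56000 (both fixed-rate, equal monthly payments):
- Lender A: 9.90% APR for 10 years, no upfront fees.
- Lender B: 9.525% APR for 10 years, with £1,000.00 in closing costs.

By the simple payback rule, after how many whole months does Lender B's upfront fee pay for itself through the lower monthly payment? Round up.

87 months

Lender A: at 9.90% the monthly rate is 0.0082500, so the payment is 56,000 × 0.0082500 / (1 − 1.0082500^−120) = £736.95.
Lender B: monthly rate = 9.525%/12 = 0.0079375; payment = 56,000 × 0.0079375 / (1 − (1+0.0079375)^−120) = £725.39.
Monthly savings = £736.95 − £725.39 = £11.56.
Break-even = £1,000.00 / £11.56 = 86.51 → 87 months.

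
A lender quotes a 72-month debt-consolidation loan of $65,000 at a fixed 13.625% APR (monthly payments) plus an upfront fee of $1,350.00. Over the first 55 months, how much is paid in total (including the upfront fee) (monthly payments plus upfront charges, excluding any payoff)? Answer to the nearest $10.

$74,300

Monthly rate = 13.625%/12 = 0.0113542; payment = 65,000 × 0.0113542 / (1 − (1+0.0113542)^−72) = $1,326.36.
Total outlay = 55 × $1,326.36 + $1,350.00 = $74,299.80.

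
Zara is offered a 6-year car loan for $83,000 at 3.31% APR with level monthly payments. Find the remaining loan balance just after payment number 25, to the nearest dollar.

$56,026

With monthly rate i = 3.31%/12 = 0.0027583, the balance after k of n payments is P · [(1+i)^n − (1+i)^k] / [(1+i)^n − 1].
(1+0.0027583)^72 = 1.21936057 and (1+0.0027583)^25 = 1.07128986, so the balance is 83,000 × (1.21936057 − 1.07128986) / (1.21936057 − 1) = $56,025.88.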